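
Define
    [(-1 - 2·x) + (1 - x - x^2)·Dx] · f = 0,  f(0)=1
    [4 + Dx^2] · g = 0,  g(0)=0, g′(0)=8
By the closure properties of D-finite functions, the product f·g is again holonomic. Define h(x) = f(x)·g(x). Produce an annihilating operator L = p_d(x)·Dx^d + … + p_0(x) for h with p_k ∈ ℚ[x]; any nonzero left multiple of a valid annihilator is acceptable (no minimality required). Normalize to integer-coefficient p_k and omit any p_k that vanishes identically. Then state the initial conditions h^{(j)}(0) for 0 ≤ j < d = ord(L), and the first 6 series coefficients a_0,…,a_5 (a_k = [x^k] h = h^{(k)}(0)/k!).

f: a_k = 1, 1, 2, 3, 5, 8, …
g: a_k = 0, 8, 0, -16/3, 0, 16/15, …
h₀=f·g: eliminate ⇒ L₀, order ≤ 1·2.
L = (-2 + 4·x + 4·x^2) + (2 + 4·x)·Dx + (-1 + x + x^2)·Dx^2  (order 2).
h: a_k = 0, 8, 8, 32/3, 56/3, 152/5, …
ICs: h(0) = 0, h′(0) = 8.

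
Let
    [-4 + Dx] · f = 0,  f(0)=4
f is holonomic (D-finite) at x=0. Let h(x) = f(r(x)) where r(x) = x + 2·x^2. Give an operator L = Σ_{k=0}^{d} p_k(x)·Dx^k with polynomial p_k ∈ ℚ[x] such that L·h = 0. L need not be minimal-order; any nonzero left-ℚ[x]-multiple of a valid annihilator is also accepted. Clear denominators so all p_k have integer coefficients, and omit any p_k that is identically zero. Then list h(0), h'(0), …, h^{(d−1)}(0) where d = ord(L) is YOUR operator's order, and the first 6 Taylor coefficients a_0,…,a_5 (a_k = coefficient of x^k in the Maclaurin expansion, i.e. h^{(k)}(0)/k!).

L = (-4 - 16·x) + Dx  (order 1).
h: a_k = 4, 16, 64, 512/3, 1280/3, 13312/15, …
ICs: h(0) = 4.

f: a_k = 4, 16, 32, 128/3, 128/3, 512/15, …
Change of var in L_f (x↦r) gives L₀.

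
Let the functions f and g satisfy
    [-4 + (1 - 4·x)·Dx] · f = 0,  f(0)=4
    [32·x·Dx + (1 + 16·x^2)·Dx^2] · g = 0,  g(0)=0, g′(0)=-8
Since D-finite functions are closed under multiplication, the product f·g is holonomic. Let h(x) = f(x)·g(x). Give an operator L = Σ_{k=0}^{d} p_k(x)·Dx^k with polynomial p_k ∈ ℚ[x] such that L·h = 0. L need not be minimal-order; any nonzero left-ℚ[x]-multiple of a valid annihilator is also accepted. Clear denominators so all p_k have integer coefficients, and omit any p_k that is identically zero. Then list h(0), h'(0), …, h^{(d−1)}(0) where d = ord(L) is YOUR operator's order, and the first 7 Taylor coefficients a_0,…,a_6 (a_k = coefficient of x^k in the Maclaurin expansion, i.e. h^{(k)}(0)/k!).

f: a_k = 4, 16, 64, 256, 1024, 4096, 16384, …
g: a_k = 0, -8, 0, 128/3, 0, -2048/5, 0, …
Sym-product of L_f,L_g gives L₀ (≤ ord 2).
L = 128·x + (8 - 32·x + 256·x^2)·Dx + (-1 + 4·x - 16·x^2 + 64·x^3)·Dx^2  (order 2).
h: a_k = 0, -32, -128, -1024/3, -4096/3, -106496/15, -425984/15, …
ICs: h(0) = 0, h′(0) = -32.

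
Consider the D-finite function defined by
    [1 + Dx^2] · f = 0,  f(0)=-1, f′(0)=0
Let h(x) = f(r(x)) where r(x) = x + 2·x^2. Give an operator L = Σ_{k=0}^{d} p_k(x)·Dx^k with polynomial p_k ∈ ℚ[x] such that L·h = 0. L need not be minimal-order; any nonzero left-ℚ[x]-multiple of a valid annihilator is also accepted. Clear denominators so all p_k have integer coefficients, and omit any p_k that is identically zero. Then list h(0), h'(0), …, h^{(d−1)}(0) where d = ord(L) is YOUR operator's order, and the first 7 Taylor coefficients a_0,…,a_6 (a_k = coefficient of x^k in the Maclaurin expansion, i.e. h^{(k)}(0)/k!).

L = (1 + 12·x + 48·x^2 + 64·x^3) - 4·Dx + (1 + 4·x)·Dx^2  (order 2).
h: a_k = -1, 0, 1/2, 2, 47/24, -1/3, -719/720, …
ICs: h(0) = -1, h′(0) = 0.

f: a_k = -1, 0, 1/2, 0, -1/24, 0, 1/720, …
Change of var in L_f (x↦r) gives L₀.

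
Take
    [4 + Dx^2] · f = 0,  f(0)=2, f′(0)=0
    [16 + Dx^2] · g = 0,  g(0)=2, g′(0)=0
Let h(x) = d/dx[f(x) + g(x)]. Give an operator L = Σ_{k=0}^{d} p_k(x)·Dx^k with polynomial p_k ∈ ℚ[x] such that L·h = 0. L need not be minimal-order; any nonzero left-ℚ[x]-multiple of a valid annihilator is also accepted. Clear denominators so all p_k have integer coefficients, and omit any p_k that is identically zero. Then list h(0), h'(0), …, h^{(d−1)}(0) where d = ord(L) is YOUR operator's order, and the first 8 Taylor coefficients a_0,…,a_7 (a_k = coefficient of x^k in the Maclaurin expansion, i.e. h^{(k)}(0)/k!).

L = 64 + 20·Dx^2 + Dx^4  (order 4).
h: a_k = 0, -40, 0, 272/3, 0, -208/3, 0, 8224/315, …
ICs: h(0) = 0, h′(0) = -40, h′′(0) = 0, h′′′(0) = 544.

f: a_k = 2, 0, -4, 0, 4/3, 0, -8/45, 0, …
g: a_k = 2, 0, -16, 0, 64/3, 0, -512/45, 0, …
h₀=f+g: left-lcm gives L₀, ord ≤ 4.
Derive L from L₀ (diff closure).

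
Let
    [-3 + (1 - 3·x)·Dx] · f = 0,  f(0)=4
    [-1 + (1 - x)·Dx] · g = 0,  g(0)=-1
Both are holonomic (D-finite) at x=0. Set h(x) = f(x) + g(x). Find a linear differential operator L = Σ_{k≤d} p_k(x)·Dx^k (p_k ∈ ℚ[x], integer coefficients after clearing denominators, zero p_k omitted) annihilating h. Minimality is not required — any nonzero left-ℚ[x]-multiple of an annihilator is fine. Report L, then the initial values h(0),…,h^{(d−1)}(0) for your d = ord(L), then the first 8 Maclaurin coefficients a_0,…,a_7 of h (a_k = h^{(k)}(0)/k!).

L = -6 + (8 - 12·x)·Dx + (-1 + 4·x - 3·x^2)·Dx^2  (order 2).
h: a_k = 3, 11, 35, 107, 323, 971, 2915, 8747, …
ICs: h(0) = 3, h′(0) = 11.

f: a_k = 4, 12, 36, 108, 324, 972, 2916, 8748, …
g: a_k = -1, -1, -1, -1, -1, -1, -1, -1, …
L₀ := lclm(L_f,L_g); ord L₀ ≤ 1+1.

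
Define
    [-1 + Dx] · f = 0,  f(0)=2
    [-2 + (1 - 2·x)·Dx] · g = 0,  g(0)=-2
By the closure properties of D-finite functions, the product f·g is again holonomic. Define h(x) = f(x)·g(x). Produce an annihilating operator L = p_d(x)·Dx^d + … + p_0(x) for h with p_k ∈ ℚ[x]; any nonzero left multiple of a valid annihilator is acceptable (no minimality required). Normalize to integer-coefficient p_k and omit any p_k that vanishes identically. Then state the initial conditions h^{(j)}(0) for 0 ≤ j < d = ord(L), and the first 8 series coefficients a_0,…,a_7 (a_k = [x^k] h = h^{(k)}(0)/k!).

L = (3 - 2·x) + (-1 + 2·x)·Dx  (order 1).
h: a_k = -4, -12, -26, -158/3, -211/2, -6331/30, -75973/180, -354541/420, …
ICs: h(0) = -4.

f: a_k = 2, 2, 1, 1/3, 1/12, 1/60, 1/360, 1/2520, …
g: a_k = -2, -4, -8, -16, -32, -64, -128, -256, …
Product ⇒ symmetric product L₀, ord ≤ 1.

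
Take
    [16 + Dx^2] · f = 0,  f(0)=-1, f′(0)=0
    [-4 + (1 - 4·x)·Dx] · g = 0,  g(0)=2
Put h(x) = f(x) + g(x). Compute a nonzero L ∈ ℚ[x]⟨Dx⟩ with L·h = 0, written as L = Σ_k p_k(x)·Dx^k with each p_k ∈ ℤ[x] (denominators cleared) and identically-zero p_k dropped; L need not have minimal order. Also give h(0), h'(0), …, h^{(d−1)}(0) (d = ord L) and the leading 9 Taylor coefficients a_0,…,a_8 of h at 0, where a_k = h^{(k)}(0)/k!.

f: a_k = -1, 0, 8, 0, -32/3, 0, 256/45, 0, -512/315, …
g: a_k = 2, 8, 32, 128, 512, 2048, 8192, 32768, 131072, …
Weyl lclm of L_f,L_g ⇒ L₀ (ord ≤ 3).
L = (-448 + 512·x - 1024·x^2) + (48 - 320·x + 768·x^2 - 1024·x^3)·Dx + (-28 + 32·x - 64·x^2)·Dx^2 + (3 - 20·x + 48·x^2 - 64·x^3)·Dx^3  (order 3).
h: a_k = 1, 8, 40, 128, 1504/3, 2048, 368896/45, 32768, 41287168/315, …
ICs: h(0) = 1, h′(0) = 8, h′′(0) = 80.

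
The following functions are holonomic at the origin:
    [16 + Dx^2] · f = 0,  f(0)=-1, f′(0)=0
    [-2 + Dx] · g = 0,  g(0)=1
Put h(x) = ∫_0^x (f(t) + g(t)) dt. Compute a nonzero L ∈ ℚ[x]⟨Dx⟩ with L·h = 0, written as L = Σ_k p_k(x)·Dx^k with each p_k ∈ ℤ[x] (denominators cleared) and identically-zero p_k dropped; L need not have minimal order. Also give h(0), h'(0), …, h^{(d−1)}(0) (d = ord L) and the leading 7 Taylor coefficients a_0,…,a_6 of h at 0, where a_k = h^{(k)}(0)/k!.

L = -32·Dx + 16·Dx^2 - 2·Dx^3 + Dx^4  (order 4).
h: a_k = 0, 0, 1, 10/3, 1/3, -2, 2/45, …
ICs: h(0) = 0, h′(0) = 0, h′′(0) = 2, h′′′(0) = 20.

f: a_k = -1, 0, 8, 0, -32/3, 0, 256/45, …
g: a_k = 1, 2, 2, 4/3, 2/3, 4/15, 4/45, …
h₀=f+g: left-lcm gives L₀, ord ≤ 3.
h=∫₀ˣh₀: take L = L₀·Dx.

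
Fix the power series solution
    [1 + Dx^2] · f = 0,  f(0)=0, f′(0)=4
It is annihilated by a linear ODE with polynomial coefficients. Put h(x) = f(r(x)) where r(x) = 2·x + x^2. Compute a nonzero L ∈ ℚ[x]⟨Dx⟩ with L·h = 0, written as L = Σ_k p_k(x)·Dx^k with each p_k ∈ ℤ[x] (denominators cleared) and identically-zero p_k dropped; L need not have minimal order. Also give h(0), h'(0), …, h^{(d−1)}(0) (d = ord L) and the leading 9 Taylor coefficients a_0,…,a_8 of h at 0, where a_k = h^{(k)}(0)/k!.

L = (4 + 12·x + 12·x^2 + 4·x^3) - Dx + (1 + x)·Dx^2  (order 2).
h: a_k = 0, 8, 4, -16/3, -8, -44/15, 2, 808/315, 44/45, …
ICs: h(0) = 0, h′(0) = 8.

f: a_k = 0, 4, 0, -2/3, 0, 1/30, 0, -1/1260, 0, …
L₀ from L_f via x↦r, Dx↦r'^{-1}Dx.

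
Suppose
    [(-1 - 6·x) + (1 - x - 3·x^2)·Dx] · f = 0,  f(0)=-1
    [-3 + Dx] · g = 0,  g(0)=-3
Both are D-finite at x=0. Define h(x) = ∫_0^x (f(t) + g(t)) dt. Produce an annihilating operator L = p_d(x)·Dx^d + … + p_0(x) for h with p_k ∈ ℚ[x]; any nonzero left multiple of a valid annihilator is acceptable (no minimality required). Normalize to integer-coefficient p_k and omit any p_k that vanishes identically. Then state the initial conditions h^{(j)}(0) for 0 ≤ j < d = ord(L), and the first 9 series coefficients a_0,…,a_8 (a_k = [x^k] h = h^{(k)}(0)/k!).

L = (-15 - 9·x - 243·x^2 - 162·x^3)·Dx + (-1 + 36·x + 99·x^2 - 54·x^3 - 81·x^4)·Dx^2 + (2 - 11·x - 6·x^2 + 36·x^3 + 27·x^4)·Dx^3  (order 3).
h: a_k = 0, -4, -5, -35/6, -41/8, -233/40, -1843/240, -8003/560, -122249/4480, …
ICs: h(0) = 0, h′(0) = -4, h′′(0) = -10.

f: a_k = -1, -1, -4, -7, -19, -40, -97, -217, -508, …
g: a_k = -3, -9, -27/2, -27/2, -81/8, -243/40, -243/80, -729/560, -2187/4480, …
L₀ := lclm(L_f,L_g); ord L₀ ≤ 1+1.
h=∫h₀ ⇒ L = L₀·Dx.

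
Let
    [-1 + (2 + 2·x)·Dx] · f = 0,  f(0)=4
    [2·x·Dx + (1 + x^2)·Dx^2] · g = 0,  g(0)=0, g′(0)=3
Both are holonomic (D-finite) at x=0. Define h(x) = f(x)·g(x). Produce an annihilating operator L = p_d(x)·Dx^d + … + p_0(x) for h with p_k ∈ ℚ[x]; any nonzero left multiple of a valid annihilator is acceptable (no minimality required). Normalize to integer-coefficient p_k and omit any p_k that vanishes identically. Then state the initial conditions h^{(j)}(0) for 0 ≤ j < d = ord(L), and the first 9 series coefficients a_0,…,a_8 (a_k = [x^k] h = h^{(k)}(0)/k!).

f: a_k = 4, 2, -1/2, 1/4, -5/32, 7/64, -21/256, 33/512, -429/8192, …
g: a_k = 0, 3, 0, -1, 0, 3/5, 0, -3/7, 0, …
L₀ := L_f ⊗_s L_g (sym. prod.), ord ≤ 2.
L = (3 - 4·x - x^2) + (-4 + 4·x + 12·x^2 + 4·x^3)·Dx + (4 + 8·x + 8·x^2 + 8·x^3 + 4·x^4)·Dx^2  (order 2).
h: a_k = 0, 12, 6, -11/2, -5/4, 389/160, 409/320, -18853/8960, -11167/17920, …
ICs: h(0) = 0, h′(0) = 12.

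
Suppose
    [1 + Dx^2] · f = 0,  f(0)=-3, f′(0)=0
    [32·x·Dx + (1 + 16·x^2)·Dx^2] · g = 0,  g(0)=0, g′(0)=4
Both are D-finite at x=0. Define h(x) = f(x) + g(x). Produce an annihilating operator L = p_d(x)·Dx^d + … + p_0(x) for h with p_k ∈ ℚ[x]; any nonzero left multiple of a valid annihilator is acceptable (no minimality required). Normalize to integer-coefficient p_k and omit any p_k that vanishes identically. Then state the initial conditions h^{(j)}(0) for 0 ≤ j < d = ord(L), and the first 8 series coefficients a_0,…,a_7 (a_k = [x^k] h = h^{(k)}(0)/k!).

f: a_k = -3, 0, 3/2, 0, -1/8, 0, 1/240, 0, …
g: a_k = 0, 4, 0, -64/3, 0, 1024/5, 0, -16384/7, …
Weyl lclm of L_f,L_g ⇒ L₀ (ord ≤ 4).
L = (-6112·x + 99328·x^3 + 8192·x^5)·Dx + (-31 + 1072·x^2 + 25344·x^4 + 4096·x^6)·Dx^2 + (-6112·x + 99328·x^3 + 8192·x^5)·Dx^3 + (-31 + 1072·x^2 + 25344·x^4 + 4096·x^6)·Dx^4  (order 4).
h: a_k = -3, 4, 3/2, -64/3, -1/8, 1024/5, 1/240, -16384/7, …
ICs: h(0) = -3, h′(0) = 4, h′′(0) = 3, h′′′(0) = -128.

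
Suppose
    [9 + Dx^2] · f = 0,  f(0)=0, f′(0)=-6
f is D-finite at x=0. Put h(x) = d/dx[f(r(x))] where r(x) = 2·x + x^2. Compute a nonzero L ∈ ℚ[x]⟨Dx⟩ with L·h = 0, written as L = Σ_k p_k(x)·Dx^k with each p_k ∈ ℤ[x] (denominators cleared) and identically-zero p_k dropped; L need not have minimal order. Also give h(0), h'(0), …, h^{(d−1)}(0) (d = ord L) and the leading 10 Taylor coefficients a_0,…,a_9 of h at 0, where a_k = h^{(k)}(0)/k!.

f: a_k = 0, -6, 0, 9, 0, -81/20, 0, 243/280, 0, -243/2240, …
Substitute x→r, Dx→(1/r')Dx; clear ⇒ L₀.
h=h₀': d/dx-closure on L₀ ⇒ L.
L = (39 + 144·x + 216·x^2 + 144·x^3 + 36·x^4) + (-3 - 3·x)·Dx + (1 + 2·x + x^2)·Dx^2  (order 2).
h: a_k = -12, -12, 216, 432, -378, -1890, -7452/5, 9072/5, 306909/70, 32481/14, …
ICs: h(0) = -12, h′(0) = -12.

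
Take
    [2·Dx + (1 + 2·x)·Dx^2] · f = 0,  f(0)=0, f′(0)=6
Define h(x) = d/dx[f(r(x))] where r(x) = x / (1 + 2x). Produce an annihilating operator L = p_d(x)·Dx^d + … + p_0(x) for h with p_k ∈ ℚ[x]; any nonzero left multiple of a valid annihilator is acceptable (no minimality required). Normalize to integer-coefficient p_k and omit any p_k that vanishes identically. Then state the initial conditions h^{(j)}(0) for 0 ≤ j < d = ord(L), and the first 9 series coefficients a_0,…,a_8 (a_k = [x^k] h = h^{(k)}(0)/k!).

L = (6 + 16·x) + (1 + 6·x + 8·x^2)·Dx  (order 1).
h: a_k = 6, -36, 168, -720, 2976, -12096, 48768, -195840, 784896, …
ICs: h(0) = 6.

f: a_k = 0, 6, -6, 8, -12, 96/5, -32, 384/7, -96, …
Substitute x→r, Dx→(1/r')Dx; clear ⇒ L₀.
Differentiate: ansatz ord ≤ ord L₀ ⇒ L.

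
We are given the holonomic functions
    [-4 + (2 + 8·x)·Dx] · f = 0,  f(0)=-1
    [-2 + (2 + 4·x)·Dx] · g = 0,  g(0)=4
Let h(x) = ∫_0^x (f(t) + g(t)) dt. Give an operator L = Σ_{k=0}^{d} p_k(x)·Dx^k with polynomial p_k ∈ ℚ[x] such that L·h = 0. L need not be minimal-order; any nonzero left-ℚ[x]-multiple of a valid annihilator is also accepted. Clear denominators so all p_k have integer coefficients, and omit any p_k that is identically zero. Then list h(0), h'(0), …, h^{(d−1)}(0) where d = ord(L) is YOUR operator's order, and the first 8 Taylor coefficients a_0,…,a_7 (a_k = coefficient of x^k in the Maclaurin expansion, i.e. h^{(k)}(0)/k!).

L = -2·Dx + (3 + 8·x)·Dx^2 + (1 + 6·x + 8·x^2)·Dx^3  (order 3).
h: a_k = 0, 3, 1, 0, -1/2, 3/2, -49/12, 45/4, …
ICs: h(0) = 0, h′(0) = 3, h′′(0) = 2.

f: a_k = -1, -2, 2, -4, 10, -28, 84, -264, …
g: a_k = 4, 4, -2, 2, -5/2, 7/2, -21/4, 33/4, …
h₀=f+g: left-lcm gives L₀, ord ≤ 2.
h=∫h₀ ⇒ L = L₀·Dx.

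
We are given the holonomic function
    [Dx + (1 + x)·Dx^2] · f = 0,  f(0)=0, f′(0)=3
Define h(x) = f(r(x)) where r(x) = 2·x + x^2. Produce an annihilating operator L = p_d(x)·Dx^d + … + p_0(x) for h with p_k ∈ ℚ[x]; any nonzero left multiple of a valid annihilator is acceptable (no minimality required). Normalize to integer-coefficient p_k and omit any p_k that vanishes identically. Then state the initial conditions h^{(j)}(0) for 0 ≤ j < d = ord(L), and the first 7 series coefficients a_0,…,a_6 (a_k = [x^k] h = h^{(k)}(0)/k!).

L = Dx + (1 + x)·Dx^2  (order 2).
h: a_k = 0, 6, -3, 2, -3/2, 6/5, -1, …
ICs: h(0) = 0, h′(0) = 6.

f: a_k = 0, 3, -3/2, 1, -3/4, 3/5, -1/2, …
h₀=f(r): pull back L_f along r ⇒ L₀.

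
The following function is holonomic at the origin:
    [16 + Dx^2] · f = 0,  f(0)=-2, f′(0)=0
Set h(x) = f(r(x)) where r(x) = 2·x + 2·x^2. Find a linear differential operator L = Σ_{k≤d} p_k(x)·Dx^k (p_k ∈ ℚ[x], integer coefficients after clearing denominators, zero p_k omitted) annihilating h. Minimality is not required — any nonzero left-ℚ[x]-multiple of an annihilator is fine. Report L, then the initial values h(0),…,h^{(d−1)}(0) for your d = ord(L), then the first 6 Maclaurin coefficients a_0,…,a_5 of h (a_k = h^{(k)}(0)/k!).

f: a_k = -2, 0, 16, 0, -64/3, 0, …
f∘r: x↦r, Dx↦Dx/r' in L_f ⇒ L₀.
L = (64 + 384·x + 768·x^2 + 512·x^3) - 2·Dx + (1 + 2·x)·Dx^2  (order 2).
h: a_k = -2, 0, 64, 128, -832/3, -4096/3, …
ICs: h(0) = -2, h′(0) = 0.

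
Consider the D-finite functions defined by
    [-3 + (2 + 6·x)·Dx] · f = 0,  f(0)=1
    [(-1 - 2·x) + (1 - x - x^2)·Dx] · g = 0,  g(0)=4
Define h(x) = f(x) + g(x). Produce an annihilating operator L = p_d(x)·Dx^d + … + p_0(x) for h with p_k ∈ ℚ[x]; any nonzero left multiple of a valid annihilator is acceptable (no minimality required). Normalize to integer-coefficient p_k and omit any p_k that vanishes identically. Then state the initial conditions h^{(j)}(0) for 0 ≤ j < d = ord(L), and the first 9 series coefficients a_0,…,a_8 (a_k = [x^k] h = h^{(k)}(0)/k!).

L = (33 + 117·x + 117·x^2 + 90·x^3) + (-25 - 102·x - 303·x^2 - 378·x^3 - 225·x^4)·Dx + (-2 + 22·x + 90·x^2 - 38·x^3 - 198·x^4 - 90·x^5)·Dx^2  (order 2).
h: a_k = 5, 11/2, 55/8, 219/16, 2155/128, 9893/256, 37939/1024, 244203/2048, 1641779/32768, …
ICs: h(0) = 5, h′(0) = 11/2.

f: a_k = 1, 3/2, -9/8, 27/16, -405/128, 1701/256, -15309/1024, 72171/2048, -2814669/32768, …
g: a_k = 4, 4, 8, 12, 20, 32, 52, 84, 136, …
h₀=f+g: left-lcm gives L₀, ord ≤ 2.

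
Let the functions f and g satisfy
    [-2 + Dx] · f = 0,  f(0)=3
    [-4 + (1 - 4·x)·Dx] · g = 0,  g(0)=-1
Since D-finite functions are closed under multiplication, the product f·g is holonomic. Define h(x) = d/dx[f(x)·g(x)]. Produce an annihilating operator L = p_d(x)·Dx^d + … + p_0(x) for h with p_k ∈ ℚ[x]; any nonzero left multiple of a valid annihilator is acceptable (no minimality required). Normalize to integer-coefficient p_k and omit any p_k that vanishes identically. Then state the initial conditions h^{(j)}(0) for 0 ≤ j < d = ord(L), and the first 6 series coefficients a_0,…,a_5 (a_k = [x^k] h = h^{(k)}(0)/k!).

f: a_k = 3, 6, 6, 4, 2, 4/5, …
g: a_k = -1, -4, -16, -64, -256, -1024, …
h₀=f·g: eliminate ⇒ L₀, order ≤ 1·1.
h₀' ⇒ L via d/dx closure of L₀.
L = (26 - 48·x + 32·x^2) + (-3 + 16·x - 16·x^2)·Dx  (order 1).
h: a_k = -18, -156, -948, -5064, -25324, -607784/5, …
ICs: h(0) = -18.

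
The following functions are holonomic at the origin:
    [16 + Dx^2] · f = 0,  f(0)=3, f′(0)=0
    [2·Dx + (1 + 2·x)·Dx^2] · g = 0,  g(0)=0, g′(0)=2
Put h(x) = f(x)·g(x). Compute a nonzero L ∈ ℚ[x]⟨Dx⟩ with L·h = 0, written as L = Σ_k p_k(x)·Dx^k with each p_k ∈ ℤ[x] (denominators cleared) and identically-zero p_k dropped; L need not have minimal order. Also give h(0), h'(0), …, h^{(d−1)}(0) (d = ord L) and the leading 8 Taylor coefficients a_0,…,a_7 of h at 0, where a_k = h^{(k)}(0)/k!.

L = (2688 + 27648·x + 93184·x^2 + 131072·x^3 + 65536·x^4) + (896 + 5888·x + 12288·x^2 + 8192·x^3)·Dx + (408 + 3712·x + 11904·x^2 + 16384·x^3 + 8192·x^4)·Dx^2 + (56 + 368·x + 768·x^2 + 512·x^3)·Dx^3 + (15 + 124·x + 380·x^2 + 512·x^3 + 256·x^4)·Dx^4  (order 4).
h: a_k = 0, 6, -6, -40, 36, 96/5, 0, -1664/35, …
ICs: h(0) = 0, h′(0) = 6, h′′(0) = -12, h′′′(0) = -240.

f: a_k = 3, 0, -24, 0, 32, 0, -256/15, 0, …
g: a_k = 0, 2, -2, 8/3, -4, 32/5, -32/3, 128/7, …
L₀ := L_f ⊗_s L_g (sym. prod.), ord ≤ 4.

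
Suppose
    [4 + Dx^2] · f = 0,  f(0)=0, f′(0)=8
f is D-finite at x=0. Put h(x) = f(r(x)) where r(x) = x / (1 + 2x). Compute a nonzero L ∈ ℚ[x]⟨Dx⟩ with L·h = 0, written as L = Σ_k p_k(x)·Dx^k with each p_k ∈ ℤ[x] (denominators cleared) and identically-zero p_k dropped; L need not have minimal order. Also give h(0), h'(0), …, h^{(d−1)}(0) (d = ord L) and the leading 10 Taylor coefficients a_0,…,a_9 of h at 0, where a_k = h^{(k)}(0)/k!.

f: a_k = 0, 8, 0, -16/3, 0, 16/15, 0, -32/315, 0, 16/2835, …
Substitute x→r, Dx→(1/r')Dx; clear ⇒ L₀.
L = 4 + (4 + 24·x + 48·x^2 + 32·x^3)·Dx + (1 + 8·x + 24·x^2 + 32·x^3 + 16·x^4)·Dx^2  (order 2).
h: a_k = 0, 8, -16, 80/3, -32, 16/15, 160, -221792/315, 101824/45, -3586864/567, …
ICs: h(0) = 0, h′(0) = 8.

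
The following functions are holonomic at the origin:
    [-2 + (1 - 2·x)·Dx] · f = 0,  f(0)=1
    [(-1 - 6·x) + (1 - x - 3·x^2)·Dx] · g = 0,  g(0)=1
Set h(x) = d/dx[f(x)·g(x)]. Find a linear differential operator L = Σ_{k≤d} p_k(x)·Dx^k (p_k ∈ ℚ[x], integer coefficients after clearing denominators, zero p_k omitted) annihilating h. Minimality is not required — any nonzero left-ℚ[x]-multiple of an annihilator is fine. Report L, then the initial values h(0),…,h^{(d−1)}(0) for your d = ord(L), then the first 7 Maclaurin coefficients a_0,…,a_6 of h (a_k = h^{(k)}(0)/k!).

f: a_k = 1, 2, 4, 8, 16, 32, 64, …
g: a_k = 1, 1, 4, 7, 19, 40, 97, …
h₀=f·g: eliminate ⇒ L₀, order ≤ 1·1.
Differentiate: ansatz ord ≤ ord L₀ ⇒ L.
L = (20 - 18·x - 102·x^2 - 96·x^3 + 432·x^4) + (-3 + 7·x + 27·x^2 - 70·x^3 - 30·x^4 + 108·x^5)·Dx  (order 1).
h: a_k = 3, 20, 81, 292, 930, 2814, 8085, …
ICs: h(0) = 3.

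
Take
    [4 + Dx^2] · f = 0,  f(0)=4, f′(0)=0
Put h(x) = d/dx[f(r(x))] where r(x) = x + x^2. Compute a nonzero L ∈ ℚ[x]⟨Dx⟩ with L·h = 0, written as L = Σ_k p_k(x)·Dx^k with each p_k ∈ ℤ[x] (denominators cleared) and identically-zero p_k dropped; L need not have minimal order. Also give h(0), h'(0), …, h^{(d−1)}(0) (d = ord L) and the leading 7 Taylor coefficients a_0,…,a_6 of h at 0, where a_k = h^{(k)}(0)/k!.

f: a_k = 4, 0, -8, 0, 8/3, 0, -16/45, …
Substitute x→r, Dx→(1/r')Dx; clear ⇒ L₀.
Derive L from L₀ (diff closure).
L = (16 + 32·x + 96·x^2 + 128·x^3 + 64·x^4) + (-6 - 12·x)·Dx + (1 + 4·x + 4·x^2)·Dx^2  (order 2).
h: a_k = 0, -16, -48, -64/3, 160/3, 1408/15, 896/15, …
ICs: h(0) = 0, h′(0) = -16.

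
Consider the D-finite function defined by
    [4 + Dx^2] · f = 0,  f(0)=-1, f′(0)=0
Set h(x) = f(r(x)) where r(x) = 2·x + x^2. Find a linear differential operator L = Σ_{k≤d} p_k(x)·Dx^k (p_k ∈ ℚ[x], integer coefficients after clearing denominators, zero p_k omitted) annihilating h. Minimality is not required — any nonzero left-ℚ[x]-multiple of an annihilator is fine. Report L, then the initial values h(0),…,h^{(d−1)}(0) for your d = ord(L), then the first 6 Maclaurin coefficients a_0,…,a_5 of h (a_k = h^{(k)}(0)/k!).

f: a_k = -1, 0, 2, 0, -2/3, 0, …
Change of var in L_f (x↦r) gives L₀.
L = (16 + 48·x + 48·x^2 + 16·x^3) - Dx + (1 + x)·Dx^2  (order 2).
h: a_k = -1, 0, 8, 8, -26/3, -64/3, …
ICs: h(0) = -1, h′(0) = 0.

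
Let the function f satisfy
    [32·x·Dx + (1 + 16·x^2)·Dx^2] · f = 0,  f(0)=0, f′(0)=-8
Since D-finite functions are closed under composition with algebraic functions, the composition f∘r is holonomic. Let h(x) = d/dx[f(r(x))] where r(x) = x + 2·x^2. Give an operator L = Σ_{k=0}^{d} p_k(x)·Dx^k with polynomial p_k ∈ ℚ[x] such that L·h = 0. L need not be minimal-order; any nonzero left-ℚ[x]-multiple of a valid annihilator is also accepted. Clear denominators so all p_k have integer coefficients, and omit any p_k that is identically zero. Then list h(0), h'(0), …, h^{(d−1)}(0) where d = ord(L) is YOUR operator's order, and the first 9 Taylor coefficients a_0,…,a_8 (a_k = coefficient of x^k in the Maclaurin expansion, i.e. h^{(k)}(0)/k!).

f: a_k = 0, -8, 0, 128/3, 0, -2048/5, 0, 32768/7, 0, …
L₀ from L_f via x↦r, Dx↦r'^{-1}Dx.
Derive L from L₀ (diff closure).
L = (-4 + 32·x + 256·x^2 + 768·x^3 + 768·x^4) + (1 + 4·x + 16·x^2 + 128·x^3 + 320·x^4 + 256·x^5)·Dx  (order 1).
h: a_k = -8, -32, 128, 1024, 512, -22528, -81920, 262144, 2719744, …
ICs: h(0) = -8.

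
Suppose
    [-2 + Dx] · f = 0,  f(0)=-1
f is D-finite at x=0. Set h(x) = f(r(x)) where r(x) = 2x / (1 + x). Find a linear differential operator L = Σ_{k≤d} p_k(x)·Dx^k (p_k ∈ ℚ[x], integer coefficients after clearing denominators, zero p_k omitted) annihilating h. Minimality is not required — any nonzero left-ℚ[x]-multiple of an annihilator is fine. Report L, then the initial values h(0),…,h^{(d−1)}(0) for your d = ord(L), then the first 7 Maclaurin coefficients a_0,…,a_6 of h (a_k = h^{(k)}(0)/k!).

f: a_k = -1, -2, -2, -4/3, -2/3, -4/15, -4/45, …
h₀=f(r): pull back L_f along r ⇒ L₀.
L = -4 + (1 + 2·x + x^2)·Dx  (order 1).
h: a_k = -1, -4, -4, 4/3, 4/3, -28/15, 44/45, …
ICs: h(0) = -1.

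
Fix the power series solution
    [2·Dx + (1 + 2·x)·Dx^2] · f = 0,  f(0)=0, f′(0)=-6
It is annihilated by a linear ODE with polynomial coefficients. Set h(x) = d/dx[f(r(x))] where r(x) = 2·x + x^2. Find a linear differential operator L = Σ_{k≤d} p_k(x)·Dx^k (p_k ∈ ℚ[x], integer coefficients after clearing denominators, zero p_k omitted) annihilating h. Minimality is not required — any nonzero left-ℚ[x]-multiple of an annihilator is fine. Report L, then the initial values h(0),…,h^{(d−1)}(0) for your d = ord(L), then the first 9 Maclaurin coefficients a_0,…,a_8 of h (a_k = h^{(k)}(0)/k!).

f: a_k = 0, -6, 6, -8, 12, -96/5, 32, -384/7, 96, …
L₀ from L_f via x↦r, Dx↦r'^{-1}Dx.
Differentiate: ansatz ord ≤ ord L₀ ⇒ L.
L = (3 + 4·x + 2·x^2) + (1 + 5·x + 6·x^2 + 2·x^3)·Dx  (order 1).
h: a_k = -12, 36, -120, 408, -1392, 4752, -16224, 55392, -189120, …
ICs: h(0) = -12.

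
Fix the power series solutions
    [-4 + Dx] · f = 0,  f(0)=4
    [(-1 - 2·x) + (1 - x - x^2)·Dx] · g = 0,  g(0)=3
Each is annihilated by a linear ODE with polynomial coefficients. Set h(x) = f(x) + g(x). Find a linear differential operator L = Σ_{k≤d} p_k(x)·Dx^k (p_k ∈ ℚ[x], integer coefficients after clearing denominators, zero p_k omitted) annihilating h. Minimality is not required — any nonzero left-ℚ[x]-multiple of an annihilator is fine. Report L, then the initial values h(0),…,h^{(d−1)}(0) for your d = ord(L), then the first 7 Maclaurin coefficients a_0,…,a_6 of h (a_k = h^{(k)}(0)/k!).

L = (8·x + 72·x^2 + 32·x^3) + (12 - 38·x - 22·x^2 + 32·x^3 + 16·x^4)·Dx + (-3 + 9·x + x^2 - 10·x^3 - 4·x^4)·Dx^2  (order 2).
h: a_k = 7, 19, 38, 155/3, 173/3, 872/15, 2779/45, …
ICs: h(0) = 7, h′(0) = 19.

f: a_k = 4, 16, 32, 128/3, 128/3, 512/15, 1024/45, …
g: a_k = 3, 3, 6, 9, 15, 24, 39, …
h₀=f+g: left-lcm gives L₀, ord ≤ 2.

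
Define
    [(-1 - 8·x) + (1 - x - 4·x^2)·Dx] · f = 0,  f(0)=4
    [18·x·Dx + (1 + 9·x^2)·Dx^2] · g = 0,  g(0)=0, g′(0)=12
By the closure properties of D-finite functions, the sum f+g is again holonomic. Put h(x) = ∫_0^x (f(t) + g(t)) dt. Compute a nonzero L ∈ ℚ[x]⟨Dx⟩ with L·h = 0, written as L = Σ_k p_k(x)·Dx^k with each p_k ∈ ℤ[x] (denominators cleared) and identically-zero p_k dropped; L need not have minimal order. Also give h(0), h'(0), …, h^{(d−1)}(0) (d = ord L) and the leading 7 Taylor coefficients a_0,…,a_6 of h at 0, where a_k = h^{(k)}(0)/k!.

L = (-90 + 360·x + 6462·x^2 + 14688·x^3 + 63936·x^4 + 31104·x^6)·Dx^2 + (36 + 294·x + 324·x^2 + 3198·x^3 + 13680·x^4 + 46080·x^5 + 3888·x^6 + 31104·x^7)·Dx^3 + (-5 - 16·x - 160·x^2 + 96·x^3 - 555·x^4 + 2304·x^5 + 4896·x^6 + 1296·x^7 + 5184·x^8)·Dx^4  (order 4).
h: a_k = 0, 4, 8, 20/3, 0, 116/5, 1136/15, …
ICs: h(0) = 0, h′(0) = 4, h′′(0) = 16, h′′′(0) = 40.

f: a_k = 4, 4, 20, 36, 116, 260, 724, …
g: a_k = 0, 12, 0, -36, 0, 972/5, 0, …
f+g: L₀ = lclm(L_f,L_g), ord ≤ 1+2.
h=∫h₀ ⇒ L = L₀·Dx.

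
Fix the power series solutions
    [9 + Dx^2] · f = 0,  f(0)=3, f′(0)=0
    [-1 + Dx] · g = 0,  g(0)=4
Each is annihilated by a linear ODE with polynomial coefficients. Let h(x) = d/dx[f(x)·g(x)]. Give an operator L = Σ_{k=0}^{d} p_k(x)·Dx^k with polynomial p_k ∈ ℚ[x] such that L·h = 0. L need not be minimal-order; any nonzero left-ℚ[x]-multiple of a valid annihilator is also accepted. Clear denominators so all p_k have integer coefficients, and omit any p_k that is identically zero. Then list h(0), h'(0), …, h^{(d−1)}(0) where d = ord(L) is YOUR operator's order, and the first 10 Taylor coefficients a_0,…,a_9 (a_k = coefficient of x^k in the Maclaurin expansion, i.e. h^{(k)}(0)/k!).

L = 10 - 2·Dx + Dx^2  (order 2).
h: a_k = 12, -96, -156, 56, 158, 176/5, -614/15, -2108/105, 481/210, 3116/945, …
ICs: h(0) = 12, h′(0) = -96.

f: a_k = 3, 0, -27/2, 0, 81/8, 0, -243/80, 0, 2187/4480, 0, …
g: a_k = 4, 4, 2, 2/3, 1/6, 1/30, 1/180, 1/1260, 1/10080, 1/90720, …
Product ⇒ symmetric product L₀, ord ≤ 2.
Differentiate: ansatz ord ≤ ord L₀ ⇒ L.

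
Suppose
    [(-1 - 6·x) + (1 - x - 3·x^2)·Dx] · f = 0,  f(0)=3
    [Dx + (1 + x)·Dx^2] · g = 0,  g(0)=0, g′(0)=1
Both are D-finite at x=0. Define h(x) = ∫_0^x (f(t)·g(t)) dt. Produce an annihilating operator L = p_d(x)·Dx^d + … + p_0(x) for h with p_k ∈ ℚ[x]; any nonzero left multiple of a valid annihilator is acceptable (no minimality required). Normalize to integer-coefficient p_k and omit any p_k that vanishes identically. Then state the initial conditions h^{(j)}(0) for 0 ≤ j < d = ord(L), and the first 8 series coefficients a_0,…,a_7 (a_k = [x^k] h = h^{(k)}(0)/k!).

f: a_k = 3, 3, 12, 21, 57, 120, 291, 651, …
g: a_k = 0, 1, -1/2, 1/3, -1/4, 1/5, -1/6, 1/7, …
L₀ := L_f ⊗_s L_g (sym. prod.), ord ≤ 2.
∫: right-multiply L₀ by Dx.
L = (7 + 12·x)·Dx + (1 + 15·x + 15·x^2)·Dx^2 + (-1 + 4·x^2 + 3·x^3)·Dx^3  (order 3).
h: a_k = 0, 0, 3/2, 1/2, 23/8, 61/20, 1007/120, 478/35, …
ICs: h(0) = 0, h′(0) = 0, h′′(0) = 3.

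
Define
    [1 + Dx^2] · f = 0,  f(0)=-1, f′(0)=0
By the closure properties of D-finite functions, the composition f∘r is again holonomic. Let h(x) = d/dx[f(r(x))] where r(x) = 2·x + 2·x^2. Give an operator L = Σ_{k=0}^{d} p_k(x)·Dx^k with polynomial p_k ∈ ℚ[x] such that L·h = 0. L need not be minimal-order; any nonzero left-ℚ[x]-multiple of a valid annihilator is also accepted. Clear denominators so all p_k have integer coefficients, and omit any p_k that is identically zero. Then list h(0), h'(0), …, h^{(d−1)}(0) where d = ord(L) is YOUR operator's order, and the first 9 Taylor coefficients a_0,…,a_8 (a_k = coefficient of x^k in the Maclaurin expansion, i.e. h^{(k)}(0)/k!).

L = (16 + 32·x + 96·x^2 + 128·x^3 + 64·x^4) + (-6 - 12·x)·Dx + (1 + 4·x + 4·x^2)·Dx^2  (order 2).
h: a_k = 0, 4, 12, 16/3, -40/3, -352/15, -224/15, 1664/315, 544/35, …
ICs: h(0) = 0, h′(0) = 4.

f: a_k = -1, 0, 1/2, 0, -1/24, 0, 1/720, 0, -1/40320, …
Substitute x→r, Dx→(1/r')Dx; clear ⇒ L₀.
Differentiate: ansatz ord ≤ ord L₀ ⇒ L.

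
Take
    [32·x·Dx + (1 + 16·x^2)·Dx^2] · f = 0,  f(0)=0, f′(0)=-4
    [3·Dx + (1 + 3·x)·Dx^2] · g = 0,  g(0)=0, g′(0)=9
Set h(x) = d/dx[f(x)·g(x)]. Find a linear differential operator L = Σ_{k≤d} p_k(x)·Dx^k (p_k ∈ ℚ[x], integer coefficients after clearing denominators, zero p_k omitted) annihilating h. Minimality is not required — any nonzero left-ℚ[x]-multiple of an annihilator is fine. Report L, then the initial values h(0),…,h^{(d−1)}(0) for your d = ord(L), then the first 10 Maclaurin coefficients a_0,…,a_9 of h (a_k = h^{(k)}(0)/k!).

L = (15744 + 89280·x + 811008·x^2 + 5299200·x^3 + 13271040·x^4 + 17252352·x^5 + 21233664·x^7) + (4258 + 91200·x + 775488·x^2 + 4635648·x^3 + 18247680·x^4 + 41140224·x^5 + 46448640·x^6 + 21233664·x^7 + 74317824·x^8)·Dx + (492 + 12548·x + 131328·x^2 + 747968·x^3 + 3219456·x^4 + 10146816·x^5 + 21233664·x^6 + 24920064·x^7 + 21233664·x^8 + 42467328·x^9)·Dx^2 + (73 + 822·x + 6161·x^2 + 34944·x^3 + 151168·x^4 + 500736·x^5 + 1322496·x^6 + 2654208·x^7 + 3244032·x^8 + 3538944·x^9 + 5308416·x^10)·Dx^3  (order 3).
h: a_k = 0, -72, 162, 336, -225, -55512/5, 102438/5, 595872/5, -10767087/70, -82269944/35, …
ICs: h(0) = 0, h′(0) = -72, h′′(0) = 324.

f: a_k = 0, -4, 0, 64/3, 0, -1024/5, 0, 16384/7, 0, -262144/9, …
g: a_k = 0, 9, -27/2, 27, -243/4, 729/5, -729/2, 6561/7, -19683/8, 6561, …
f·g: L₀ = L_f ⊗_s L_g, ord ≤ 2·2.
Differentiate: ansatz ord ≤ ord L₀ ⇒ L.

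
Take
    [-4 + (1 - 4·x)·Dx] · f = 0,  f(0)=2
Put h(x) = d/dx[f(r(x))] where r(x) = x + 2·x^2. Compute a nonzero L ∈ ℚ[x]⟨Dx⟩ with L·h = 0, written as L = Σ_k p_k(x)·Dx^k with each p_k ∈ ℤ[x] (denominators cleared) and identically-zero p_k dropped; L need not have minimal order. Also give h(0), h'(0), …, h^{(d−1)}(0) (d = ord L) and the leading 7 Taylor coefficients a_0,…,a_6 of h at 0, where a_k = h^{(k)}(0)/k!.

f: a_k = 2, 8, 32, 128, 512, 2048, 8192, …
Substitute x→r, Dx→(1/r')Dx; clear ⇒ L₀.
h=h₀': d/dx-closure on L₀ ⇒ L.
L = (12 + 48·x + 96·x^2) + (-1 + 24·x^2 + 32·x^3)·Dx  (order 1).
h: a_k = 8, 96, 768, 5632, 38400, 251904, 1605632, …
ICs: h(0) = 8.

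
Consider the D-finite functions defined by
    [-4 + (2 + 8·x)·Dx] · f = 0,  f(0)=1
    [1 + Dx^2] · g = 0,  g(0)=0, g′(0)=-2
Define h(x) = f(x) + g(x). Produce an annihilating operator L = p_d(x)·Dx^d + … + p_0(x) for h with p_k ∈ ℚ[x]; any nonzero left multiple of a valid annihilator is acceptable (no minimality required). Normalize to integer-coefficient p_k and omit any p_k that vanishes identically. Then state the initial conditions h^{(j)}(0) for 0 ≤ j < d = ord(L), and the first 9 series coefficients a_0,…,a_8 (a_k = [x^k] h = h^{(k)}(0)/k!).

f: a_k = 1, 2, -2, 4, -10, 28, -84, 264, -858, …
g: a_k = 0, -2, 0, 1/3, 0, -1/60, 0, 1/2520, 0, …
Sum ⇒ L₀ = lclm(L_f,L_g) in ℚ(x)⟨Dx⟩.
L = (-26 - 16·x - 32·x^2) + (-3 - 4·x + 48·x^2 + 64·x^3)·Dx + (-26 - 16·x - 32·x^2)·Dx^2 + (-3 - 4·x + 48·x^2 + 64·x^3)·Dx^3  (order 3).
h: a_k = 1, 0, -2, 13/3, -10, 1679/60, -84, 665281/2520, -858, …
ICs: h(0) = 1, h′(0) = 0, h′′(0) = -4.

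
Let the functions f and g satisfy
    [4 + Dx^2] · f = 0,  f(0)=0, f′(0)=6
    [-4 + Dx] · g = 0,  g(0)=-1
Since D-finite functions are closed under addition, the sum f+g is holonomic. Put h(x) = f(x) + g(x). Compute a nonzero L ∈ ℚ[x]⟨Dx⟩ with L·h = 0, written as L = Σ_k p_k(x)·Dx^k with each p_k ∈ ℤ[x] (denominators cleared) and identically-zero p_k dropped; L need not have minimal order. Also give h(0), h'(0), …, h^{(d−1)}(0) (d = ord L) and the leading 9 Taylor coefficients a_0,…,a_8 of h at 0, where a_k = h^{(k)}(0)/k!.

f: a_k = 0, 6, 0, -4, 0, 4/5, 0, -8/105, 0, …
g: a_k = -1, -4, -8, -32/3, -32/3, -128/15, -256/45, -1024/315, -512/315, …
Sum ⇒ L₀ = lclm(L_f,L_g) in ℚ(x)⟨Dx⟩.
L = -16 + 4·Dx - 4·Dx^2 + Dx^3  (order 3).
h: a_k = -1, 2, -8, -44/3, -32/3, -116/15, -256/45, -1048/315, -512/315, …
ICs: h(0) = -1, h′(0) = 2, h′′(0) = -16.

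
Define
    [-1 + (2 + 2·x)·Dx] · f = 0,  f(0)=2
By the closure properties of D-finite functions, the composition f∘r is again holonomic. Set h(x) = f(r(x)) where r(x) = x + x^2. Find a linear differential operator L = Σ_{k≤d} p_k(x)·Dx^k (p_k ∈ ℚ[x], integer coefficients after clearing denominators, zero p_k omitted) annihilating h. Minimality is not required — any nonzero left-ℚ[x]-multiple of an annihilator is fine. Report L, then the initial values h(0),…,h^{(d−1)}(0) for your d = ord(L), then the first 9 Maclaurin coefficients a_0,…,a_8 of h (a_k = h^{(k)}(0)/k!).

L = (-1 - 2·x) + (2 + 2·x + 2·x^2)·Dx  (order 1).
h: a_k = 2, 1, 3/4, -3/8, 3/64, 15/128, -57/512, 21/1024, 867/16384, …
ICs: h(0) = 2.

f: a_k = 2, 1, -1/4, 1/8, -5/64, 7/128, -21/512, 33/1024, -429/16384, …
Substitute x→r, Dx→(1/r')Dx; clear ⇒ L₀.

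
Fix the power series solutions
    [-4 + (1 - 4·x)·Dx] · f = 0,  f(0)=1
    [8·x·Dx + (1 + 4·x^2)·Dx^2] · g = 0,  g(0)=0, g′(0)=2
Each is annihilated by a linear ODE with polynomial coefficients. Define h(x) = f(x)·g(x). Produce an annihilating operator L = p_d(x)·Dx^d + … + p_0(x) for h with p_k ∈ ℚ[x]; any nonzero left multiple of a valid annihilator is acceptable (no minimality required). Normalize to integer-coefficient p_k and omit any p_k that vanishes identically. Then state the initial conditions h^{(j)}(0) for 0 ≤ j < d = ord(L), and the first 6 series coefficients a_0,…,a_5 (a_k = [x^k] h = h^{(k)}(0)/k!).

f: a_k = 1, 4, 16, 64, 256, 1024, …
g: a_k = 0, 2, 0, -8/3, 0, 32/5, …
Sym-product of L_f,L_g gives L₀ (≤ ord 2).
L = 32·x + (8 - 8·x + 64·x^2)·Dx + (-1 + 4·x - 4·x^2 + 16·x^3)·Dx^2  (order 2).
h: a_k = 0, 2, 8, 88/3, 352/3, 7136/15, …
ICs: h(0) = 0, h′(0) = 2.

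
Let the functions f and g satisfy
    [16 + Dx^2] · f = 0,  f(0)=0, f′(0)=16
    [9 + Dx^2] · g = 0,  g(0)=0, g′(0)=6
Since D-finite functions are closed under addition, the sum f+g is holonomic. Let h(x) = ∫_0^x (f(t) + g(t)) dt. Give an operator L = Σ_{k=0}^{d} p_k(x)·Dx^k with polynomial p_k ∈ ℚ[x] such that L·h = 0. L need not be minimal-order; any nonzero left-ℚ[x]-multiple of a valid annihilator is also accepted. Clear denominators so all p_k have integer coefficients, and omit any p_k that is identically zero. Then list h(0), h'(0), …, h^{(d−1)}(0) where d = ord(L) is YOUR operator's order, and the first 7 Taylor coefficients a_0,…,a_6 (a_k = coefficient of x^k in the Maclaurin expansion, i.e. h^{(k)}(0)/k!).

L = 144·Dx + 25·Dx^3 + Dx^5  (order 5).
h: a_k = 0, 0, 11, 0, -155/12, 0, 2291/360, …
ICs: h(0) = 0, h′(0) = 0, h′′(0) = 22, h′′′(0) = 0, h′′′′(0) = -310.

f: a_k = 0, 16, 0, -128/3, 0, 512/15, 0, …
g: a_k = 0, 6, 0, -9, 0, 81/20, 0, …
Sum ⇒ L₀ = lclm(L_f,L_g) in ℚ(x)⟨Dx⟩.
∫: right-multiply L₀ by Dx.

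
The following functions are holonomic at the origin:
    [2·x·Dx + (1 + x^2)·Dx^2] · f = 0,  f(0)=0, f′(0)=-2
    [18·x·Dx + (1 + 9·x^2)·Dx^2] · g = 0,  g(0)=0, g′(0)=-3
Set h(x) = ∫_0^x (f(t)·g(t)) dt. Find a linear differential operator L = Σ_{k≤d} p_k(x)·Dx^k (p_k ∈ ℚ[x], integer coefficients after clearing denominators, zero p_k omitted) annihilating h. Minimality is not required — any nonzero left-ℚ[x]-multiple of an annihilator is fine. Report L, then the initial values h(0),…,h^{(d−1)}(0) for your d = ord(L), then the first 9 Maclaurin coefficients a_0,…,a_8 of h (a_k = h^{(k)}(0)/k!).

L = (-216·x - 3600·x^3 - 5184·x^5 + 6480·x^7 + 17496·x^9)·Dx^2 + (-40 - 1452·x^2 - 6480·x^4 - 4536·x^6 + 22680·x^8 + 26244·x^10)·Dx^3 + (-80·x - 980·x^3 - 2160·x^5 + 2952·x^7 + 12960·x^9 + 8748·x^11)·Dx^4 + (-1 - 20·x^2 - 109·x^4 + 981·x^8 + 1620·x^10 + 729·x^12)·Dx^5  (order 5).
h: a_k = 0, 0, 0, 2, 0, -4, 0, 522/35, 0, …
ICs: h(0) = 0, h′(0) = 0, h′′(0) = 0, h′′′(0) = 12, h′′′′(0) = 0.

f: a_k = 0, -2, 0, 2/3, 0, -2/5, 0, 2/7, 0, …
g: a_k = 0, -3, 0, 9, 0, -243/5, 0, 2187/7, 0, …
Product ⇒ symmetric product L₀, ord ≤ 4.
h=∫h₀ ⇒ L = L₀·Dx.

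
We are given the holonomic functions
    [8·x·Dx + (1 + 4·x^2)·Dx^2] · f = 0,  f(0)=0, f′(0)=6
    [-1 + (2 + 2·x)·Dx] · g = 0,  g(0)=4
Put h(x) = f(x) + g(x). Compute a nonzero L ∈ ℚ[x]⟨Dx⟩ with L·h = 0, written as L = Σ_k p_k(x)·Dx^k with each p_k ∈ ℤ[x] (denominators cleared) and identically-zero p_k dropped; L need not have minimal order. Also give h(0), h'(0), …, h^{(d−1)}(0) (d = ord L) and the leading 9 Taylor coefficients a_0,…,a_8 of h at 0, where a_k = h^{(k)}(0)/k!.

L = (-16 - 40·x + 192·x^2 + 96·x^3)·Dx + (-35 - 64·x + 328·x^2 + 768·x^3 + 336·x^4)·Dx^2 + (-2 + 30·x + 48·x^2 + 144·x^3 + 224·x^4 + 96·x^5)·Dx^3  (order 3).
h: a_k = 4, 8, -1/2, -31/4, -5/32, 6179/320, -21/256, -196377/3584, -429/8192, …
ICs: h(0) = 4, h′(0) = 8, h′′(0) = -1.

f: a_k = 0, 6, 0, -8, 0, 96/5, 0, -384/7, 0, …
g: a_k = 4, 2, -1/2, 1/4, -5/32, 7/64, -21/256, 33/512, -429/8192, …
h₀=f+g: left-lcm gives L₀, ord ≤ 3.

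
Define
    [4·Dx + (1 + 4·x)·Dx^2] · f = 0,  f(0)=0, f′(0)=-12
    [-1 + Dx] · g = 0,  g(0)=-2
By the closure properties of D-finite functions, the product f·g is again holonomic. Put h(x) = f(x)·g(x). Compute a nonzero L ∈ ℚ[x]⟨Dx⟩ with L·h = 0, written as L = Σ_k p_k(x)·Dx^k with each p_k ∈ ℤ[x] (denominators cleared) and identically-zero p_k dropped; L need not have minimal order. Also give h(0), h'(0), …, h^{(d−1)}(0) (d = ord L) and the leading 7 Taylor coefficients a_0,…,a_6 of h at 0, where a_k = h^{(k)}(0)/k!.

f: a_k = 0, -12, 24, -64, 192, -3072/5, 2048, …
g: a_k = -2, -2, -1, -1/3, -1/12, -1/60, -1/360, …
f·g: L₀ = L_f ⊗_s L_g, ord ≤ 2·1.
L = (-3 + 4·x) + (2 - 8·x)·Dx + (1 + 4·x)·Dx^2  (order 2).
h: a_k = 0, 24, -24, 92, -276, 4509/5, -9119/3, …
ICs: h(0) = 0, h′(0) = 24.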